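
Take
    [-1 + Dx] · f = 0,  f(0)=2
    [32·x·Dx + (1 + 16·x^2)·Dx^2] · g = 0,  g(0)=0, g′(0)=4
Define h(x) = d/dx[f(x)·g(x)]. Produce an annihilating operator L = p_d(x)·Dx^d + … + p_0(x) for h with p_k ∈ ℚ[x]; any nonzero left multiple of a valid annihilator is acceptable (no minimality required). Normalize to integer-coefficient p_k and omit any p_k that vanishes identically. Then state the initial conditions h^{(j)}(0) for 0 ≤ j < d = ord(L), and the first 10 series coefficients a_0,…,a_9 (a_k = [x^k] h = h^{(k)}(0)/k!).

f: a_k = 2, 2, 1, 1/3, 1/12, 1/60, 1/360, 1/2520, 1/20160, 1/181440, …
g: a_k = 0, 4, 0, -64/3, 0, 1024/5, 0, -16384/7, 0, 262144/9, …
Product ⇒ symmetric product L₀, ord ≤ 2.
h=h₀': d/dx-closure on L₀ ⇒ L.
L = (-31 - 64·x + 1568·x^2 - 1024·x^3 + 256·x^4) + (30 + 96·x - 1600·x^2 + 1536·x^3 - 512·x^4)·Dx + (1 - 32·x + 32·x^2 - 512·x^3 + 256·x^4)·Dx^2  (order 2).
h: a_k = 8, 16, -116, -496/3, 1943, 7246/3, -940403/30, -2325068/63, 169134311/336, 1862268947/3240, …
ICs: h(0) = 8, h′(0) = 16.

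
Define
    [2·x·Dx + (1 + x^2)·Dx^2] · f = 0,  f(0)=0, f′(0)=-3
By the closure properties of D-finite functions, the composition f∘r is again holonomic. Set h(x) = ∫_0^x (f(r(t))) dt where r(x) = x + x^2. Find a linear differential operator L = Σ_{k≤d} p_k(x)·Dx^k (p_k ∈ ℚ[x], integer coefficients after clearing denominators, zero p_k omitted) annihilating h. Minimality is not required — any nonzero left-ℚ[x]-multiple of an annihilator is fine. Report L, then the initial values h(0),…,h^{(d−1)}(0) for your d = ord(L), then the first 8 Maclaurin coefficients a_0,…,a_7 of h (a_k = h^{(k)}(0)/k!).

f: a_k = 0, -3, 0, 1, 0, -3/5, 0, 3/7, …
Change of var in L_f (x↦r) gives L₀.
h=∫₀ˣh₀: take L = L₀·Dx.
L = (-2 + 2·x + 8·x^2 + 12·x^3 + 6·x^4)·Dx^2 + (1 + 2·x + x^2 + 4·x^3 + 5·x^4 + 2·x^5)·Dx^3  (order 3).
h: a_k = 0, 0, -3/2, -1, 1/4, 3/5, 2/5, -2/7, …
ICs: h(0) = 0, h′(0) = 0, h′′(0) = -3.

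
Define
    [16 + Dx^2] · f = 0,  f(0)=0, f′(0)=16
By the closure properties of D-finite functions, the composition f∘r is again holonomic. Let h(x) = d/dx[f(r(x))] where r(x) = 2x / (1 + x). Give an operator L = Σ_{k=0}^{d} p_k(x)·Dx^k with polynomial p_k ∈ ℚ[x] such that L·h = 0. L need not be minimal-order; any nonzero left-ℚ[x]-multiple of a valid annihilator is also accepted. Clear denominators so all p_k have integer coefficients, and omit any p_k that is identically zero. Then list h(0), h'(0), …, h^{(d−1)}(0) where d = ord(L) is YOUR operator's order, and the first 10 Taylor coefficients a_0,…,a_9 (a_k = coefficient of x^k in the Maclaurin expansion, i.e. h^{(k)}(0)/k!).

f: a_k = 0, 16, 0, -128/3, 0, 512/15, 0, -4096/315, 0, 8192/2835, …
h₀=f(r): pull back L_f along r ⇒ L₀.
h₀' ⇒ L via d/dx closure of L₀.
L = (70 + 12·x + 6·x^2) + (6 + 18·x + 18·x^2 + 6·x^3)·Dx + (1 + 4·x + 6·x^2 + 4·x^3 + x^4)·Dx^2  (order 2).
h: a_k = 32, -64, -928, 3968, -13856/3, -12480, 3033952/45, -6999296/45, 61829728/315, 708928/63, …
ICs: h(0) = 32, h′(0) = -64.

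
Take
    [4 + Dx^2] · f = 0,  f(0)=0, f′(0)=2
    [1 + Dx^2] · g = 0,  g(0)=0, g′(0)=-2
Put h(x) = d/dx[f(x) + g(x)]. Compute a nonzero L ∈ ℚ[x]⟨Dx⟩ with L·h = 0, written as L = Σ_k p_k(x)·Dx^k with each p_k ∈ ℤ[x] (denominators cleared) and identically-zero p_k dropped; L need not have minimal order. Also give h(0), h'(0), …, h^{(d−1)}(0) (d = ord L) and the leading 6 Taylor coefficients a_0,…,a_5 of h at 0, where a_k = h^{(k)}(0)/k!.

f: a_k = 0, 2, 0, -4/3, 0, 4/15, …
g: a_k = 0, -2, 0, 1/3, 0, -1/60, …
Weyl lclm of L_f,L_g ⇒ L₀ (ord ≤ 4).
Derive L from L₀ (diff closure).
L = 4 + 5·Dx^2 + Dx^4  (order 4).
h: a_k = 0, 0, -3, 0, 5/4, 0, …
ICs: h(0) = 0, h′(0) = 0, h′′(0) = -6, h′′′(0) = 0.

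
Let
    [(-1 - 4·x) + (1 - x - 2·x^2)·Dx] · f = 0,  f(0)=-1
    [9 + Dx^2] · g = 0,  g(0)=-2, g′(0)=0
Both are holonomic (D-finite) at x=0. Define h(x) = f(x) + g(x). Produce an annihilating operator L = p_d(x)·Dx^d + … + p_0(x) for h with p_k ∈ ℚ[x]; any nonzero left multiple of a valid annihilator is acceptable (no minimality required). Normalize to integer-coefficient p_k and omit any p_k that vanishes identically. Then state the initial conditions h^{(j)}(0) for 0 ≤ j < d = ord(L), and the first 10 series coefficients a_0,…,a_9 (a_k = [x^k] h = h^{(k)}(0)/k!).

L = (117 + 486·x + 135·x^2 + 360·x^3 + 540·x^4 + 432·x^5) + (-45 + 63·x + 81·x^2 - 153·x^3 - 18·x^4 + 324·x^5 + 216·x^6)·Dx + (13 + 54·x + 15·x^2 + 40·x^3 + 60·x^4 + 48·x^5)·Dx^2 + (-5 + 7·x + 9·x^2 - 17·x^3 - 2·x^4 + 36·x^5 + 24·x^6)·Dx^3  (order 3).
h: a_k = -3, -1, 6, -5, -71/4, -21, -1639/40, -85, -383769/2240, -341, …
ICs: h(0) = -3, h′(0) = -1, h′′(0) = 12.

f: a_k = -1, -1, -3, -5, -11, -21, -43, -85, -171, -341, …
g: a_k = -2, 0, 9, 0, -27/4, 0, 81/40, 0, -729/2240, 0, …
Sum ⇒ L₀ = lclm(L_f,L_g) in ℚ(x)⟨Dx⟩.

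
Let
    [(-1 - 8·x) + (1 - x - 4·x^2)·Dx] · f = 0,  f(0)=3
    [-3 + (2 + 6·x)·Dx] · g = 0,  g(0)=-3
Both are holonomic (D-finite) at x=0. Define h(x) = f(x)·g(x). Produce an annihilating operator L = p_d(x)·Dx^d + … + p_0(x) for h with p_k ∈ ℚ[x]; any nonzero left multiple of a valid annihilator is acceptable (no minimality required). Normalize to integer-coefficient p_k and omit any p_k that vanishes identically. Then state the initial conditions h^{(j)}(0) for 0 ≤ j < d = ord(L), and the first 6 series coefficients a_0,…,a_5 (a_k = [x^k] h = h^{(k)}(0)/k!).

f: a_k = 3, 3, 15, 27, 87, 195, …
g: a_k = -3, -9/2, 27/8, -81/16, 1215/128, -5103/256, …
Sym-product of L_f,L_g gives L₀ (≤ ord 1).
L = (5 + 19·x + 36·x^2) + (-2 - 4·x + 14·x^2 + 24·x^3)·Dx  (order 1).
h: a_k = -9, -45/2, -387/8, -2457/16, -40779/128, -254115/256, …
ICs: h(0) = -9.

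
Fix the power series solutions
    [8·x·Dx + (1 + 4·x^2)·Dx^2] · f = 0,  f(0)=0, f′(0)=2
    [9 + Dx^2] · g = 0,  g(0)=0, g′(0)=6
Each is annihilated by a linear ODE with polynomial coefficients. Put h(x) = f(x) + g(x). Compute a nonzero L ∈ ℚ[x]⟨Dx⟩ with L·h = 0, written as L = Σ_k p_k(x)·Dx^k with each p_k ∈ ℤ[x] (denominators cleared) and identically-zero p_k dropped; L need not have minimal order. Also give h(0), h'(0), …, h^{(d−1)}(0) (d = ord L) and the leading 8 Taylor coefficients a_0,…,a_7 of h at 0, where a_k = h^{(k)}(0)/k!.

f: a_k = 0, 2, 0, -8/3, 0, 32/5, 0, -128/7, …
g: a_k = 0, 6, 0, -9, 0, 81/20, 0, -243/280, …
Weyl lclm of L_f,L_g ⇒ L₀ (ord ≤ 4).
L = (-2808·x + 19008·x^3 + 10368·x^5)·Dx + (9 + 1548·x^2 + 7344·x^4 + 5184·x^6)·Dx^2 + (-312·x + 2112·x^3 + 1152·x^5)·Dx^3 + (1 + 172·x^2 + 816·x^4 + 576·x^6)·Dx^4  (order 4).
h: a_k = 0, 8, 0, -35/3, 0, 209/20, 0, -5363/280, …
ICs: h(0) = 0, h′(0) = 8, h′′(0) = 0, h′′′(0) = -70.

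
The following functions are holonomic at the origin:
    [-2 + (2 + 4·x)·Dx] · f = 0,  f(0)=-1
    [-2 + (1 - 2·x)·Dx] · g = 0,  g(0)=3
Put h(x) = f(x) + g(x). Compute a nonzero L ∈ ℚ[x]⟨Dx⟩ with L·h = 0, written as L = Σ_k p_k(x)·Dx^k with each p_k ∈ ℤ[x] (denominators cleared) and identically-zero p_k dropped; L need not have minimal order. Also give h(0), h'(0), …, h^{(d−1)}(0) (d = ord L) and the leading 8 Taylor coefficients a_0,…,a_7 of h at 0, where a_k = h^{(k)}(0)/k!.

f: a_k = -1, -1, 1/2, -1/2, 5/8, -7/8, 21/16, -33/16, …
g: a_k = 3, 6, 12, 24, 48, 96, 192, 384, …
h₀=f+g: left-lcm gives L₀, ord ≤ 2.
L = (10 + 12·x) + (-9 - 28·x - 36·x^2)·Dx + (1 + 6·x - 4·x^2 - 24·x^3)·Dx^2  (order 2).
h: a_k = 2, 5, 25/2, 47/2, 389/8, 761/8, 3093/16, 6111/16, …
ICs: h(0) = 2, h′(0) = 5.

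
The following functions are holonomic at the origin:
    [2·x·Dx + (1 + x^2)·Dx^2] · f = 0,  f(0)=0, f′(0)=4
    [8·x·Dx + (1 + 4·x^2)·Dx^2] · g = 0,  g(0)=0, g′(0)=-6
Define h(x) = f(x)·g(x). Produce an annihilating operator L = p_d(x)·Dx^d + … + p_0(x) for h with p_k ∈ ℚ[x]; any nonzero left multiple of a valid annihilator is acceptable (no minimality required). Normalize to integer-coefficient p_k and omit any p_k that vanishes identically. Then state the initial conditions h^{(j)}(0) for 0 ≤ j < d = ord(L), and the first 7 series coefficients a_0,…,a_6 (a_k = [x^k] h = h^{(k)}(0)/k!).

L = (-96·x - 800·x^3 - 1024·x^5 + 640·x^7 + 1536·x^9)·Dx + (-20 - 412·x^2 - 1440·x^4 - 896·x^6 + 2240·x^8 + 2304·x^10)·Dx^2 + (-40·x - 280·x^3 - 480·x^5 + 272·x^7 + 1280·x^9 + 768·x^11)·Dx^3 + (-1 - 10·x^2 - 29·x^4 + 116·x^8 + 160·x^10 + 64·x^12)·Dx^4  (order 4).
h: a_k = 0, 0, -24, 0, 40, 0, -1384/15, …
ICs: h(0) = 0, h′(0) = 0, h′′(0) = -48, h′′′(0) = 0.

f: a_k = 0, 4, 0, -4/3, 0, 4/5, 0, …
g: a_k = 0, -6, 0, 8, 0, -96/5, 0, …
f·g: L₀ = L_f ⊗_s L_g, ord ≤ 2·2.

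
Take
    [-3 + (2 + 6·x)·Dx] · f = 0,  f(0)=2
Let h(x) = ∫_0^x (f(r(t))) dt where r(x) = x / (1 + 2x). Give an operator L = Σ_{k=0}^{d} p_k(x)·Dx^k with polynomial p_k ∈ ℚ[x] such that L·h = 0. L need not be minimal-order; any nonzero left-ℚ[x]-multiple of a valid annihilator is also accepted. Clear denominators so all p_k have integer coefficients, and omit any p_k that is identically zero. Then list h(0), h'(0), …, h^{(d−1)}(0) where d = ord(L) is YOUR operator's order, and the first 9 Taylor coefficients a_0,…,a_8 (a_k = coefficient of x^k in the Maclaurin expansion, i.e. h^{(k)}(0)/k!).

L = -3·Dx + (2 + 14·x + 20·x^2)·Dx^2  (order 2).
h: a_k = 0, 2, 3/2, -11/4, 195/32, -993/64, 11303/256, -492501/3584, 3761283/8192, …
ICs: h(0) = 0, h′(0) = 2.

f: a_k = 2, 3, -9/4, 27/8, -405/64, 1701/128, -15309/512, 72171/1024, -2814669/16384, …
Substitute x→r, Dx→(1/r')Dx; clear ⇒ L₀.
Integrate: L := L₀·Dx.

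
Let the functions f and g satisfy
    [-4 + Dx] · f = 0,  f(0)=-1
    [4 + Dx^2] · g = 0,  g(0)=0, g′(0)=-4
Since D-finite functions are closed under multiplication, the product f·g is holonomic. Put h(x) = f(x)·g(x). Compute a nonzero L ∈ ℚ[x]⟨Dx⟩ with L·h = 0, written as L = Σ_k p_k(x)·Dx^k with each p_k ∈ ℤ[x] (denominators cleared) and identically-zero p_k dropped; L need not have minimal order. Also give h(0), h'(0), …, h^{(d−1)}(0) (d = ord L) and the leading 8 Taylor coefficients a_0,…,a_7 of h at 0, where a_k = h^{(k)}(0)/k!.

L = 20 - 8·Dx + Dx^2  (order 2).
h: a_k = 0, 4, 16, 88/3, 32, 328/15, 352/45, -464/315, …
ICs: h(0) = 0, h′(0) = 4.

f: a_k = -1, -4, -8, -32/3, -32/3, -128/15, -256/45, -1024/315, …
g: a_k = 0, -4, 0, 8/3, 0, -8/15, 0, 16/315, …
L₀ := L_f ⊗_s L_g (sym. prod.), ord ≤ 2.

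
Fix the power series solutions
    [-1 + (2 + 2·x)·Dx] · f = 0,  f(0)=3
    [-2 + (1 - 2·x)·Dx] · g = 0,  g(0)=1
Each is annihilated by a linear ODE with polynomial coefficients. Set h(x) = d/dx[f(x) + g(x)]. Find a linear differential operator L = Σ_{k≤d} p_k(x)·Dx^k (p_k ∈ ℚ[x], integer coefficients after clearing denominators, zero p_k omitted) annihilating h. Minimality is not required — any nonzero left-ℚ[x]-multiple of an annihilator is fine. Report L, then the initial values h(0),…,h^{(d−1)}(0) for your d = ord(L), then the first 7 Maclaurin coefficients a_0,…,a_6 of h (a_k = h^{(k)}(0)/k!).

L = (-20 - 8·x) + (-31 - 68·x - 28·x^2)·Dx + (6 - 2·x - 16·x^2 - 8·x^3)·Dx^2  (order 2).
h: a_k = 7/2, 29/4, 393/16, 2033/32, 41065/256, 196419/512, 1835701/2048, …
ICs: h(0) = 7/2, h′(0) = 29/4.

f: a_k = 3, 3/2, -3/8, 3/16, -15/128, 21/256, -63/1024, …
g: a_k = 1, 2, 4, 8, 16, 32, 64, …
Weyl lclm of L_f,L_g ⇒ L₀ (ord ≤ 2).
h₀' ⇒ L via d/dx closure of L₀.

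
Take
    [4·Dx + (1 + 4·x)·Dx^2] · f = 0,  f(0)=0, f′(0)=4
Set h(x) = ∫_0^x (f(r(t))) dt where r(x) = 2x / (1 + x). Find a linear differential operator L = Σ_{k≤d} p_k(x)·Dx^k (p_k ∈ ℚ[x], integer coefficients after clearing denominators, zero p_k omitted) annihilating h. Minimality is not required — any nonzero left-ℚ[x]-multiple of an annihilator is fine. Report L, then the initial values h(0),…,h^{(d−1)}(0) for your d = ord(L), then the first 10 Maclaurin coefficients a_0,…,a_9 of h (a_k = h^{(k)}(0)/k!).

f: a_k = 0, 4, -8, 64/3, -64, 1024/5, -2048/3, 16384/7, -8192, 262144/9, …
Change of var in L_f (x↦r) gives L₀.
∫: right-multiply L₀ by Dx.
L = (10 + 18·x)·Dx^2 + (1 + 10·x + 9·x^2)·Dx^3  (order 3).
h: a_k = 0, 0, 4, -40/3, 182/3, -328, 29524/15, -37960/3, 597871/7, -5380840/9, …
ICs: h(0) = 0, h′(0) = 0, h′′(0) = 8.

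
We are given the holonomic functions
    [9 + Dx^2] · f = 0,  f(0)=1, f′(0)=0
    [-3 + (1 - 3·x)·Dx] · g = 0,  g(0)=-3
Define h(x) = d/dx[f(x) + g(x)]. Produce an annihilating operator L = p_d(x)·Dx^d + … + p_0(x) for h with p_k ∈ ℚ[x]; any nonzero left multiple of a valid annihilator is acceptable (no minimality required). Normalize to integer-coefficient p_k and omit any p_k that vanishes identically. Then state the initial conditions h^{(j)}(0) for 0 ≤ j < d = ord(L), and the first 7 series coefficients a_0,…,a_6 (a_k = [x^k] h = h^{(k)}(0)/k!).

L = (702 - 324·x + 486·x^2) + (-63 + 243·x - 243·x^2 + 243·x^3)·Dx + (78 - 36·x + 54·x^2)·Dx^2 + (-7 + 27·x - 27·x^2 + 27·x^3)·Dx^3  (order 3).
h: a_k = -9, -63, -243, -1917/2, -3645, -525123/40, -45927, …
ICs: h(0) = -9, h′(0) = -63, h′′(0) = -486.

f: a_k = 1, 0, -9/2, 0, 27/8, 0, -81/80, …
g: a_k = -3, -9, -27, -81, -243, -729, -2187, …
L₀ := lclm(L_f,L_g); ord L₀ ≤ 2+1.
Derive L from L₀ (diff closure).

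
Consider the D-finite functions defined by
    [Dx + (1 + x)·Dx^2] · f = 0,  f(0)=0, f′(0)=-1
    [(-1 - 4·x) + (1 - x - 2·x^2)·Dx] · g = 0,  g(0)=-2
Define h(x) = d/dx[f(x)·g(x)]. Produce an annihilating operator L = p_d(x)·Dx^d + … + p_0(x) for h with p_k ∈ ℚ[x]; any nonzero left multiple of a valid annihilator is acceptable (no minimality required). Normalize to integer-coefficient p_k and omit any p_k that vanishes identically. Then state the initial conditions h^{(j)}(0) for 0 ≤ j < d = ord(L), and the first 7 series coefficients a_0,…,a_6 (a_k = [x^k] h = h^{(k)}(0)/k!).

f: a_k = 0, -1, 1/2, -1/3, 1/4, -1/5, 1/6, …
g: a_k = -2, -2, -6, -10, -22, -42, -86, …
h₀=f·g: eliminate ⇒ L₀, order ≤ 2·1.
Differentiate: ansatz ord ≤ ord L₀ ⇒ L.
L = (72 + 180·x + 144·x^2) + (13 + 93·x + 192·x^2 + 112·x^3)·Dx + (-5 - 8·x + 15·x^2 + 34·x^3 + 16·x^4)·Dx^2  (order 2).
h: a_k = 2, 2, 17, 86/3, 189/2, 987/5, 4969/10, …
ICs: h(0) = 2, h′(0) = 2.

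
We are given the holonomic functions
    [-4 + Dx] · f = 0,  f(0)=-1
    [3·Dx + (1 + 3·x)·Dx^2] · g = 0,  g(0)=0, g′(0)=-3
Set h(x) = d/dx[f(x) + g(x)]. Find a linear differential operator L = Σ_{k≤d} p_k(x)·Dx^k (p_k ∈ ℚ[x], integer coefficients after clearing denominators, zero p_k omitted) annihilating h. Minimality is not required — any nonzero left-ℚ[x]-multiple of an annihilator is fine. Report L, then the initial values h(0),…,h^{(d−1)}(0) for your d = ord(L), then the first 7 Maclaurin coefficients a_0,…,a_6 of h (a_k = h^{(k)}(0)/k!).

L = (-120 - 144·x) + (2 - 96·x - 144·x^2)·Dx + (7 + 33·x + 36·x^2)·Dx^2  (order 2).
h: a_k = -7, -7, -59, 115/3, -857/3, 10423/15, -99439/45, …
ICs: h(0) = -7, h′(0) = -7.

f: a_k = -1, -4, -8, -32/3, -32/3, -128/15, -256/45, …
g: a_k = 0, -3, 9/2, -9, 81/4, -243/5, 243/2, …
L₀ := lclm(L_f,L_g); ord L₀ ≤ 1+2.
Derive L from L₀ (diff closure).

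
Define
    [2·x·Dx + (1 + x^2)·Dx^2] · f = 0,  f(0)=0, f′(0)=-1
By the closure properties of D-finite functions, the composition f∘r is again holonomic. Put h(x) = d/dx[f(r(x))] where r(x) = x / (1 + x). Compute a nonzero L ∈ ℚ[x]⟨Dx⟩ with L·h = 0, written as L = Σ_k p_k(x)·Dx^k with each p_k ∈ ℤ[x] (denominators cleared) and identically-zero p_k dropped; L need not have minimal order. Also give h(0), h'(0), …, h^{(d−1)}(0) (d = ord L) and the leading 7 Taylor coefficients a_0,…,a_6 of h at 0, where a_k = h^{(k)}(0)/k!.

f: a_k = 0, -1, 0, 1/3, 0, -1/5, 0, …
Change of var in L_f (x↦r) gives L₀.
Derive L from L₀ (diff closure).
L = (2 + 4·x) + (1 + 2·x + 2·x^2)·Dx  (order 1).
h: a_k = -1, 2, -2, 0, 4, -8, 8, …
ICs: h(0) = -1.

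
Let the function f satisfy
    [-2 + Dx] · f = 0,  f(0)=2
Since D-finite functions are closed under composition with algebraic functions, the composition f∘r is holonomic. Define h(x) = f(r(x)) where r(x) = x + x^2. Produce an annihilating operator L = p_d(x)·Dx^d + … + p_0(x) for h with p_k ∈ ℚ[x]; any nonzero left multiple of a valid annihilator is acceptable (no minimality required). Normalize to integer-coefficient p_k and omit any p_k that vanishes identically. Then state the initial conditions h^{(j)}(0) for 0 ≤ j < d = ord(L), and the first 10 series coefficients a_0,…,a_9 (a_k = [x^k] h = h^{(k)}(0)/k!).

L = (-2 - 4·x) + Dx  (order 1).
h: a_k = 2, 4, 8, 32/3, 40/3, 208/15, 608/45, 3712/315, 3056/315, 4192/567, …
ICs: h(0) = 2.

f: a_k = 2, 4, 4, 8/3, 4/3, 8/15, 8/45, 16/315, 4/315, 8/2835, …
Change of var in L_f (x↦r) gives L₀.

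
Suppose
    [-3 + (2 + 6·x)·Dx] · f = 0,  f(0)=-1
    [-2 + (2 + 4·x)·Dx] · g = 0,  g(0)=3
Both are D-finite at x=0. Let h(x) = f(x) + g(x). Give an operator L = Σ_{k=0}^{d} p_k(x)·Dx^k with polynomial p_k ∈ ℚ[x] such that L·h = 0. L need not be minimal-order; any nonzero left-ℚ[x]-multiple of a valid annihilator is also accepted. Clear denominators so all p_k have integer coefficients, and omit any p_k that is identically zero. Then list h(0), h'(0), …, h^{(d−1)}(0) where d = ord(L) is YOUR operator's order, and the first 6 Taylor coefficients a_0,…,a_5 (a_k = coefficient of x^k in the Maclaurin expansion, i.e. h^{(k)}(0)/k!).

L = -3 + (5 + 12·x)·Dx + (2 + 10·x + 12·x^2)·Dx^2  (order 2).
h: a_k = 2, 3/2, -3/8, -3/16, 165/128, -1029/256, …
ICs: h(0) = 2, h′(0) = 3/2.

f: a_k = -1, -3/2, 9/8, -27/16, 405/128, -1701/256, …
g: a_k = 3, 3, -3/2, 3/2, -15/8, 21/8, …
h₀=f+g: left-lcm gives L₀, ord ≤ 2.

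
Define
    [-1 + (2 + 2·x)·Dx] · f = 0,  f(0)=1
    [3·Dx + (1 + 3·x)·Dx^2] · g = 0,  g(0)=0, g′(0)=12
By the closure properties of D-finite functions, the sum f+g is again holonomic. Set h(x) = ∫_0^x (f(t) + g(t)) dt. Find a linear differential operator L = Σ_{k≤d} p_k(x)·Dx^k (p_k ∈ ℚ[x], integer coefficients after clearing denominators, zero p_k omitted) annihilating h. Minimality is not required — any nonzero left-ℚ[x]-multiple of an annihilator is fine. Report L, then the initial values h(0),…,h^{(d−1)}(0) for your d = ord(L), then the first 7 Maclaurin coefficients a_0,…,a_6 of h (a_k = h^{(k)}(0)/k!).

f: a_k = 1, 1/2, -1/8, 1/16, -5/128, 7/256, -21/1024, …
g: a_k = 0, 12, -18, 36, -81, 972/5, -486, …
Weyl lclm of L_f,L_g ⇒ L₀ (ord ≤ 3).
Integrate: L := L₀·Dx.
L = (27 + 9·x)·Dx^2 + (69 + 126·x + 45·x^2)·Dx^3 + (10 + 46·x + 54·x^2 + 18·x^3)·Dx^4  (order 4).
h: a_k = 0, 1, 25/4, -145/24, 577/64, -10373/640, 248867/7680, …
ICs: h(0) = 0, h′(0) = 1, h′′(0) = 25/2, h′′′(0) = -145/4.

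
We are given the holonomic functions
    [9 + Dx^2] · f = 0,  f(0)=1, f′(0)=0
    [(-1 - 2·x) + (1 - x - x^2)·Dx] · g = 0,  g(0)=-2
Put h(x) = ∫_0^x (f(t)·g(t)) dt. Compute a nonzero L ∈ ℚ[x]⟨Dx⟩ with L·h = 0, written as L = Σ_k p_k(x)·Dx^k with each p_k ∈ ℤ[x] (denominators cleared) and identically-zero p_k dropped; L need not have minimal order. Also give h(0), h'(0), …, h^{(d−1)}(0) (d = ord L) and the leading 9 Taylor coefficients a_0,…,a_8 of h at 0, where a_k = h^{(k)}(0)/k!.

L = (-7 + 9·x + 9·x^2)·Dx + (2 + 4·x)·Dx^2 + (-1 + x + x^2)·Dx^3  (order 3).
h: a_k = 0, -2, -1, 5/3, 3/4, 1/4, 17/24, 43/40, 471/320, …
ICs: h(0) = 0, h′(0) = -2, h′′(0) = -2.

f: a_k = 1, 0, -9/2, 0, 27/8, 0, -81/80, 0, 729/4480, …
g: a_k = -2, -2, -4, -6, -10, -16, -26, -42, -68, …
Product ⇒ symmetric product L₀, ord ≤ 2.
Integrate: L := L₀·Dx.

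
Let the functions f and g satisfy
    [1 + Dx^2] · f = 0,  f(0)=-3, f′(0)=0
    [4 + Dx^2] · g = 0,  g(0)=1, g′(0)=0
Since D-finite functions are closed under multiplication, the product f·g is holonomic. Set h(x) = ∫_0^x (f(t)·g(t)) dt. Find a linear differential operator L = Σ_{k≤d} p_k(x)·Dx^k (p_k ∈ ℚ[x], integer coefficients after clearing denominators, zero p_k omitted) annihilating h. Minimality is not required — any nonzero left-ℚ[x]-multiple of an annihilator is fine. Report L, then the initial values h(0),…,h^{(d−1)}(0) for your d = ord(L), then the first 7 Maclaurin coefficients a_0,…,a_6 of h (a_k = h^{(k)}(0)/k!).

f: a_k = -3, 0, 3/2, 0, -1/8, 0, 1/240, …
g: a_k = 1, 0, -2, 0, 2/3, 0, -4/45, …
h₀=f·g: eliminate ⇒ L₀, order ≤ 2·2.
h=∫h₀ ⇒ L = L₀·Dx.
L = 9·Dx + 10·Dx^3 + Dx^5  (order 5).
h: a_k = 0, -3, 0, 5/2, 0, -41/40, 0, …
ICs: h(0) = 0, h′(0) = -3, h′′(0) = 0, h′′′(0) = 15, h′′′′(0) = 0.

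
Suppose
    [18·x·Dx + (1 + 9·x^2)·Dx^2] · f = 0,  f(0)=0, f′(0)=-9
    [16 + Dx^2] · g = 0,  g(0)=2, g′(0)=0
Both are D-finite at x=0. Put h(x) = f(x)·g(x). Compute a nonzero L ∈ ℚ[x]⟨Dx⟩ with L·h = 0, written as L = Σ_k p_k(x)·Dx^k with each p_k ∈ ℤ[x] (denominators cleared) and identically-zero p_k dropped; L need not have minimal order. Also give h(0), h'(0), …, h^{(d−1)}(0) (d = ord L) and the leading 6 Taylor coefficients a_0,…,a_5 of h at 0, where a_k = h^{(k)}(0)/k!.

f: a_k = 0, -9, 0, 27, 0, -729/5, …
g: a_k = 2, 0, -16, 0, 64/3, 0, …
Product ⇒ symmetric product L₀, ord ≤ 4.
L = (20800 + 494784·x^2 + 2923776·x^4 + 11943936·x^6 + 26873856·x^8) + (19584·x + 342144·x^3 + 2239488·x^5 + 6718464·x^7)·Dx + (1700 + 42732·x^2 + 318816·x^4 + 1492992·x^6 + 3359232·x^8)·Dx^2 + (1224·x + 21384·x^3 + 139968·x^5 + 419904·x^7)·Dx^3 + (25 + 738·x^2 + 8505·x^4 + 46656·x^6 + 104976·x^8)·Dx^4  (order 4).
h: a_k = 0, -18, 0, 198, 0, -4578/5, …
ICs: h(0) = 0, h′(0) = -18, h′′(0) = 0, h′′′(0) = 1188.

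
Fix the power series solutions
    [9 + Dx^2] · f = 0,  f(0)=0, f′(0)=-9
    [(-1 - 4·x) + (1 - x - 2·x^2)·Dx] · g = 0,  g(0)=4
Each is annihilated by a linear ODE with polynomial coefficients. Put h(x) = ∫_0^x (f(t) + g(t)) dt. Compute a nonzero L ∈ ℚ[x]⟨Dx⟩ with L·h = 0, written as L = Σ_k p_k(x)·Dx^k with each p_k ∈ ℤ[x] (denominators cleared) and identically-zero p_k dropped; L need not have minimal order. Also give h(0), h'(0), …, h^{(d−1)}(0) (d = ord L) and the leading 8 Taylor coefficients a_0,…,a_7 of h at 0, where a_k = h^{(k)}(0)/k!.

L = (-117 - 486·x - 135·x^2 - 360·x^3 - 540·x^4 - 432·x^5)·Dx + (45 - 63·x - 81·x^2 + 153·x^3 + 18·x^4 - 324·x^5 - 216·x^6)·Dx^2 + (-13 - 54·x - 15·x^2 - 40·x^3 - 60·x^4 - 48·x^5)·Dx^3 + (5 - 7·x - 9·x^2 + 17·x^3 + 2·x^4 - 36·x^5 - 24·x^6)·Dx^4  (order 4).
h: a_k = 0, 4, -5/2, 4, 67/8, 44/5, 1039/80, 172/7, …
ICs: h(0) = 0, h′(0) = 4, h′′(0) = -5, h′′′(0) = 24.

f: a_k = 0, -9, 0, 27/2, 0, -243/40, 0, 729/560, …
g: a_k = 4, 4, 12, 20, 44, 84, 172, 340, …
Weyl lclm of L_f,L_g ⇒ L₀ (ord ≤ 3).
h=∫₀ˣh₀: take L = L₀·Dx.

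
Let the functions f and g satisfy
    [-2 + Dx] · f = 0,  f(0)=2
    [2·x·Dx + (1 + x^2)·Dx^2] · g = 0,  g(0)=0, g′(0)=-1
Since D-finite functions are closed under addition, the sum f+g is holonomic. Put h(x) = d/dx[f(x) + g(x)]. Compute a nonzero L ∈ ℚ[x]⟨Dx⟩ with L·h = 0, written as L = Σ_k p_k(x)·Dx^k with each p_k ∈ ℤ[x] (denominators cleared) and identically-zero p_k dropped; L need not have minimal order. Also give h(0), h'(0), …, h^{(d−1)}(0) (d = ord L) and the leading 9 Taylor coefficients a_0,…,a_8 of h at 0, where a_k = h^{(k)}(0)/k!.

L = (2 - 4·x - 6·x^2 - 4·x^3) + (-3 - x^2 - 2·x^4)·Dx + (1 + x + 2·x^2 + x^3 + x^4)·Dx^2  (order 2).
h: a_k = 3, 8, 9, 16/3, 5/3, 16/15, 61/45, 32/315, -307/315, …
ICs: h(0) = 3, h′(0) = 8.

f: a_k = 2, 4, 4, 8/3, 4/3, 8/15, 8/45, 16/315, 4/315, …
g: a_k = 0, -1, 0, 1/3, 0, -1/5, 0, 1/7, 0, …
Weyl lclm of L_f,L_g ⇒ L₀ (ord ≤ 3).
h₀' ⇒ L via d/dx closure of L₀.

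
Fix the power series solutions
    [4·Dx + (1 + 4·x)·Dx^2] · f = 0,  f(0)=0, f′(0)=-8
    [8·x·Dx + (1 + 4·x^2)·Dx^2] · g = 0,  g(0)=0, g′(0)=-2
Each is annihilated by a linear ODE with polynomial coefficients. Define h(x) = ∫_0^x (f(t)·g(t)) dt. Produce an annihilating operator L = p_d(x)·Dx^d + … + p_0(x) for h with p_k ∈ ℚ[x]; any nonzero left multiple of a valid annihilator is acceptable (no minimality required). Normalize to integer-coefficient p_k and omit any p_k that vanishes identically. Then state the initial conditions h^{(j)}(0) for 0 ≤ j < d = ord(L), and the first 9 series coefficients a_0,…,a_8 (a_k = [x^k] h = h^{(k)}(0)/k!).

L = (96 + 640·x + 1408·x^2 + 7680·x^3 + 15360·x^4 + 26624·x^5 + 8192·x^7)·Dx^2 + (24 + 320·x + 2656·x^2 + 9728·x^3 + 28160·x^4 + 47616·x^5 + 71680·x^6 + 6144·x^7 + 28672·x^8)·Dx^3 + (12 + 104·x + 672·x^2 + 2976·x^3 + 8256·x^4 + 18048·x^5 + 24576·x^6 + 35328·x^7 + 6144·x^8 + 16384·x^9)·Dx^4 + (1 + 12·x + 68·x^2 + 256·x^3 + 696·x^4 + 1536·x^5 + 2688·x^6 + 3072·x^7 + 4224·x^8 + 1024·x^9 + 2048·x^10)·Dx^5  (order 5).
h: a_k = 0, 0, 0, 16/3, -8, 64/5, -320/9, 4864/45, -4672/15, …
ICs: h(0) = 0, h′(0) = 0, h′′(0) = 0, h′′′(0) = 32, h′′′′(0) = -192.

f: a_k = 0, -8, 16, -128/3, 128, -2048/5, 4096/3, -32768/7, 16384, …
g: a_k = 0, -2, 0, 8/3, 0, -32/5, 0, 128/7, 0, …
L₀ := L_f ⊗_s L_g (sym. prod.), ord ≤ 4.
∫: right-multiply L₀ by Dx.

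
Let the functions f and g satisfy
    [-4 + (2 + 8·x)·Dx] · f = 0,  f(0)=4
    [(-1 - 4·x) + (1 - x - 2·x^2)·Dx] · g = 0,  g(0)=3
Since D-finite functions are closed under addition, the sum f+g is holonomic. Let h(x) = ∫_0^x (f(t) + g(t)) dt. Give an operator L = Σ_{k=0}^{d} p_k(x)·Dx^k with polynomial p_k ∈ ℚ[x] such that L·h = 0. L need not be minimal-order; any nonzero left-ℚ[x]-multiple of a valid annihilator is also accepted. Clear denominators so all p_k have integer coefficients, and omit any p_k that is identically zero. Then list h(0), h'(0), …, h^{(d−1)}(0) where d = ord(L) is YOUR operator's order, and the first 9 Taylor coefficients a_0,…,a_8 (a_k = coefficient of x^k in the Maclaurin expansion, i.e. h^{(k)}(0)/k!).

L = (16 + 84·x + 120·x^2 + 160·x^3)·Dx + (-10 - 52·x - 204·x^2 - 400·x^3 - 400·x^4)·Dx^2 + (-1 + 7·x + 56·x^2 + 8·x^3 - 200·x^4 - 160·x^5)·Dx^3  (order 3).
h: a_k = 0, 7, 11/2, 1/3, 31/4, -7/5, 175/6, -207/7, 1311/8, …
ICs: h(0) = 0, h′(0) = 7, h′′(0) = 11.

f: a_k = 4, 8, -8, 16, -40, 112, -336, 1056, -3432, …
g: a_k = 3, 3, 9, 15, 33, 63, 129, 255, 513, …
Weyl lclm of L_f,L_g ⇒ L₀ (ord ≤ 2).
h=∫h₀ ⇒ L = L₀·Dx.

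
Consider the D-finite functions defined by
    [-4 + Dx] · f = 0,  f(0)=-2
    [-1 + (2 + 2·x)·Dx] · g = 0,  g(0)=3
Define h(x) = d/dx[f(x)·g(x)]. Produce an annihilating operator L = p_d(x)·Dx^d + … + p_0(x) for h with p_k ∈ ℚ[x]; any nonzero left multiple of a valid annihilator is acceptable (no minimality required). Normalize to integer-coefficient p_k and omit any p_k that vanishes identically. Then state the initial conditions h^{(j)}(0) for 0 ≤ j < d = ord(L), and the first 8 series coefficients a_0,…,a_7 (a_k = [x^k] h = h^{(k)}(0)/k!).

L = (79 + 144·x + 64·x^2) + (-18 - 34·x - 16·x^2)·Dx  (order 1).
h: a_k = -27, -237/2, -2049/8, -5841/16, -49553/128, -417727/1280, -1167969/5120, -29265889/215040, …
ICs: h(0) = -27.

f: a_k = -2, -8, -16, -64/3, -64/3, -256/15, -512/45, -2048/315, …
g: a_k = 3, 3/2, -3/8, 3/16, -15/128, 21/256, -63/1024, 99/2048, …
Product ⇒ symmetric product L₀, ord ≤ 1.
h=h₀': d/dx-closure on L₀ ⇒ L.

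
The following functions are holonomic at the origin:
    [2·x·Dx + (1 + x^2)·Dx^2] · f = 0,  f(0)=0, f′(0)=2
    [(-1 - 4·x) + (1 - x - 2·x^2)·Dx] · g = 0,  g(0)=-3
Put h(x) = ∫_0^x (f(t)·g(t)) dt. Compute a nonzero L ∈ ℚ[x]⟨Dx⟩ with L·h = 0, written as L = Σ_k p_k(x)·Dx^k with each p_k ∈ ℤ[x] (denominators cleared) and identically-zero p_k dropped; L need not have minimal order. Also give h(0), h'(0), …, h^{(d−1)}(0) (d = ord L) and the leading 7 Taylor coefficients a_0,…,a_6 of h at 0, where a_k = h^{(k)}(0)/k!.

f: a_k = 0, 2, 0, -2/3, 0, 2/5, 0, …
g: a_k = -3, -3, -9, -15, -33, -63, -129, …
Product ⇒ symmetric product L₀, ord ≤ 2.
∫: right-multiply L₀ by Dx.
L = (4 + 2·x + 12·x^2)·Dx + (2 + 6·x + 4·x^2 + 12·x^3)·Dx^2 + (-1 + x + x^2 + x^3 + 2·x^4)·Dx^3  (order 3).
h: a_k = 0, 0, -3, -2, -4, -28/5, -51/5, …
ICs: h(0) = 0, h′(0) = 0, h′′(0) = -6.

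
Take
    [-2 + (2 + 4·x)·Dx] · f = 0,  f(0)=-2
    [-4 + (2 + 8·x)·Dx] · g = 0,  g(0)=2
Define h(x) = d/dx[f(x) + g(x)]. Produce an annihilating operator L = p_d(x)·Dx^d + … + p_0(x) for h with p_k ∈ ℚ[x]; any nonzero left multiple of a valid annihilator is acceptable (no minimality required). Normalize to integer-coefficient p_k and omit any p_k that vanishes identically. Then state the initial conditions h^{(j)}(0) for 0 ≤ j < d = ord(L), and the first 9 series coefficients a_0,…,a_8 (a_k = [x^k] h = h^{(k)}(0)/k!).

L = -6 + (-9 - 24·x)·Dx + (-1 - 6·x - 8·x^2)·Dx^2  (order 2).
h: a_k = 2, -6, 21, -75, 1085/4, -3969/4, 29337/8, -109395/8, 3288285/64, …
ICs: h(0) = 2, h′(0) = -6.

f: a_k = -2, -2, 1, -1, 5/4, -7/4, 21/8, -33/8, 429/64, …
g: a_k = 2, 4, -4, 8, -20, 56, -168, 528, -1716, …
Sum ⇒ L₀ = lclm(L_f,L_g) in ℚ(x)⟨Dx⟩.
h₀' ⇒ L via d/dx closure of L₀.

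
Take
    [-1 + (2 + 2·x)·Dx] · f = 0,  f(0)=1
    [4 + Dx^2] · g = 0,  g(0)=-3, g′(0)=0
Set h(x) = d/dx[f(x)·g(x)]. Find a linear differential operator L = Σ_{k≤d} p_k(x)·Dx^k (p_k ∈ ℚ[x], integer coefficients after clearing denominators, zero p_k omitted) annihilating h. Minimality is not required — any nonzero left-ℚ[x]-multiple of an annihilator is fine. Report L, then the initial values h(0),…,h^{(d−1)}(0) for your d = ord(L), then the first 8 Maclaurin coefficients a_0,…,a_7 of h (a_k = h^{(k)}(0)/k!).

f: a_k = 1, 1/2, -1/8, 1/16, -5/128, 7/256, -21/1024, 33/2048, …
g: a_k = -3, 0, 6, 0, -2, 0, 4/15, 0, …
f·g: L₀ = L_f ⊗_s L_g, ord ≤ 1·2.
h=h₀': d/dx-closure on L₀ ⇒ L.
L = (413 + 1344·x + 1696·x^2 + 1024·x^3 + 256·x^4) + (-52 - 180·x - 192·x^2 - 64·x^3)·Dx + (76 + 280·x + 396·x^2 + 256·x^3 + 64·x^4)·Dx^2  (order 2).
h: a_k = -3/2, 51/4, 135/16, -337/32, -905/256, 5281/2560, 26677/30720, -199649/430080, …
ICs: h(0) = -3/2, h′(0) = 51/4.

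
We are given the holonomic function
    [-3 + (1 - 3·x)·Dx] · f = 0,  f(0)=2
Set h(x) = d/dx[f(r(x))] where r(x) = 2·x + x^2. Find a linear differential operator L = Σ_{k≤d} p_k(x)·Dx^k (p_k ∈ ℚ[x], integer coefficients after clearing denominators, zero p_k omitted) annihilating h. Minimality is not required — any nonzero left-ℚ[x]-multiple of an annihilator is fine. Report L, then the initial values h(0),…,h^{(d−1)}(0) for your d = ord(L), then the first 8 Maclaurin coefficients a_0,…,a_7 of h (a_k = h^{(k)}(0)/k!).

L = (13 + 18·x + 9·x^2) + (-1 + 5·x + 9·x^2 + 3·x^3)·Dx  (order 1).
h: a_k = 12, 156, 1512, 13032, 105300, 816804, 6159888, 45506448, …
ICs: h(0) = 12.

f: a_k = 2, 6, 18, 54, 162, 486, 1458, 4374, …
Substitute x→r, Dx→(1/r')Dx; clear ⇒ L₀.
Derive L from L₀ (diff closure).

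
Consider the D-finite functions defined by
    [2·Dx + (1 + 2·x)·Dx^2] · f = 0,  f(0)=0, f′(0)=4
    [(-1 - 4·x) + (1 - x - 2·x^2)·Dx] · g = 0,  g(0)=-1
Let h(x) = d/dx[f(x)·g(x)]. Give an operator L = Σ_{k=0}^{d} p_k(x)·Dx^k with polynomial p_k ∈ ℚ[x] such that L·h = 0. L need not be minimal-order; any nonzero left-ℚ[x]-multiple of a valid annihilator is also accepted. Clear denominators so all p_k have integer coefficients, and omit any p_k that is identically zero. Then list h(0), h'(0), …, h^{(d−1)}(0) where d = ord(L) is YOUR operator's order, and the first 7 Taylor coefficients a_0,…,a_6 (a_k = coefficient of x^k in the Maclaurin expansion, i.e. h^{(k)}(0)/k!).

f: a_k = 0, 4, -4, 16/3, -8, 64/5, -64/3, …
g: a_k = -1, -1, -3, -5, -11, -21, -43, …
f·g: L₀ = L_f ⊗_s L_g, ord ≤ 2·1.
h₀' ⇒ L via d/dx closure of L₀.
L = (60 + 216·x + 288·x^2) + (5 + 66·x + 240·x^2 + 224·x^3)·Dx + (-3 - 11·x + 4·x^2 + 44·x^3 + 32·x^4)·Dx^2  (order 2).
h: a_k = -4, 0, -40, -64/3, -224, -1024/5, -16832/15, …
ICs: h(0) = -4, h′(0) = 0.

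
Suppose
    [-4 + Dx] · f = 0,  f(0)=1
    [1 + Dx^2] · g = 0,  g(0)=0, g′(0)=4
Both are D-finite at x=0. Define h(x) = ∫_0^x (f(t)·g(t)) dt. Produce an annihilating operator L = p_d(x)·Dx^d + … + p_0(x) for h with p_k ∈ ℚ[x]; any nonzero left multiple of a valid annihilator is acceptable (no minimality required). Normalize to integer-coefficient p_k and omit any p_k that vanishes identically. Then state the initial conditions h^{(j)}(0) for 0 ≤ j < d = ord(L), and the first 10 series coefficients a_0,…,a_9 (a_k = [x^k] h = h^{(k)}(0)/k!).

f: a_k = 1, 4, 8, 32/3, 32/3, 128/15, 256/45, 1024/315, 512/315, 2048/2835, …
g: a_k = 0, 4, 0, -2/3, 0, 1/30, 0, -1/1260, 0, 1/90720, …
h₀=f·g: eliminate ⇒ L₀, order ≤ 1·2.
h=∫₀ˣh₀: take L = L₀·Dx.
L = 17·Dx - 8·Dx^2 + Dx^3  (order 3).
h: a_k = 0, 0, 2, 16/3, 47/6, 8, 1121/180, 1222/315, 20047/10080, 23/27, …
ICs: h(0) = 0, h′(0) = 0, h′′(0) = 4.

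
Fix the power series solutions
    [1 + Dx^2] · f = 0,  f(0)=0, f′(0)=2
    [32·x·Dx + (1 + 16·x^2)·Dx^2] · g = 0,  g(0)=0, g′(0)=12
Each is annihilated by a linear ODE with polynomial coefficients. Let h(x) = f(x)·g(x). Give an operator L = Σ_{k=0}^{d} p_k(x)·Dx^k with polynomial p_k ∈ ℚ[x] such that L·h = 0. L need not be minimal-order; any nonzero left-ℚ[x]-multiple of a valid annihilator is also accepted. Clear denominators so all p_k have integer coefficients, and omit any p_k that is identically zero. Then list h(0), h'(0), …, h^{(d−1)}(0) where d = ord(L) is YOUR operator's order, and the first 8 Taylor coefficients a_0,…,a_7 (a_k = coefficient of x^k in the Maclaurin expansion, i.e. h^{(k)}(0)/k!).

f: a_k = 0, 2, 0, -1/3, 0, 1/60, 0, -1/2520, …
g: a_k = 0, 12, 0, -64, 0, 3072/5, 0, -49152/7, …
Product ⇒ symmetric product L₀, ord ≤ 4.
L = (1105 + 51776·x^2 + 22016·x^4 + 16384·x^6 + 65536·x^8) + (2112·x + 35840·x^3 + 49152·x^5 + 262144·x^7)·Dx + (1122 + 52352·x^2 + 27648·x^4 + 32768·x^6 + 131072·x^8)·Dx^2 + (2112·x + 35840·x^3 + 49152·x^5 + 262144·x^7)·Dx^3 + (17 + 576·x^2 + 5632·x^4 + 16384·x^6 + 65536·x^8)·Dx^4  (order 4).
h: a_k = 0, 0, 24, 0, -132, 0, 3751/3, 0, …
ICs: h(0) = 0, h′(0) = 0, h′′(0) = 48, h′′′(0) = 0.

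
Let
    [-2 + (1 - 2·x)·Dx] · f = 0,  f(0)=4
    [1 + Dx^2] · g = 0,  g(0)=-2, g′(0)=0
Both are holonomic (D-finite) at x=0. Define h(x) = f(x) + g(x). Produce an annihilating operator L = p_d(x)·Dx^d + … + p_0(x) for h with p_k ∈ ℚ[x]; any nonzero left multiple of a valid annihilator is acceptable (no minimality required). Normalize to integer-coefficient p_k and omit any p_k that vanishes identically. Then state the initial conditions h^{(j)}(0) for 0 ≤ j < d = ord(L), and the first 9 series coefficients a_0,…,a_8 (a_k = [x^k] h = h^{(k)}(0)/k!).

f: a_k = 4, 8, 16, 32, 64, 128, 256, 512, 1024, …
g: a_k = -2, 0, 1, 0, -1/12, 0, 1/360, 0, -1/20160, …
L₀ := lclm(L_f,L_g); ord L₀ ≤ 1+2.
L = (50 - 8·x + 8·x^2) + (-9 + 22·x - 12·x^2 + 8·x^3)·Dx + (50 - 8·x + 8·x^2)·Dx^2 + (-9 + 22·x - 12·x^2 + 8·x^3)·Dx^3  (order 3).
h: a_k = 2, 8, 17, 32, 767/12, 128, 92161/360, 512, 20643839/20160, …
ICs: h(0) = 2, h′(0) = 8, h′′(0) = 34.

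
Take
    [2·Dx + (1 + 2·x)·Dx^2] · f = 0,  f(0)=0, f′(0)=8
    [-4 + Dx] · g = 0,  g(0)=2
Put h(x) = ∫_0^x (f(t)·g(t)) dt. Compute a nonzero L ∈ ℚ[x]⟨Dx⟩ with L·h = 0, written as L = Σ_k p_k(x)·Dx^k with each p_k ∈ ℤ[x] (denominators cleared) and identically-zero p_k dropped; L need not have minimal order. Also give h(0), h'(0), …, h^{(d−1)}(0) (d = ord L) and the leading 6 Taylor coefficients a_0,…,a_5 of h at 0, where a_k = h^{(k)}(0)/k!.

f: a_k = 0, 8, -8, 32/3, -16, 128/5, …
g: a_k = 2, 8, 16, 64/3, 64/3, 256/15, …
h₀=f·g: eliminate ⇒ L₀, order ≤ 2·1.
h=∫h₀ ⇒ L = L₀·Dx.
L = (8 + 32·x)·Dx + (-6 - 16·x)·Dx^2 + (1 + 2·x)·Dx^3  (order 3).
h: a_k = 0, 0, 8, 16, 64/3, 96/5, …
ICs: h(0) = 0, h′(0) = 0, h′′(0) = 16.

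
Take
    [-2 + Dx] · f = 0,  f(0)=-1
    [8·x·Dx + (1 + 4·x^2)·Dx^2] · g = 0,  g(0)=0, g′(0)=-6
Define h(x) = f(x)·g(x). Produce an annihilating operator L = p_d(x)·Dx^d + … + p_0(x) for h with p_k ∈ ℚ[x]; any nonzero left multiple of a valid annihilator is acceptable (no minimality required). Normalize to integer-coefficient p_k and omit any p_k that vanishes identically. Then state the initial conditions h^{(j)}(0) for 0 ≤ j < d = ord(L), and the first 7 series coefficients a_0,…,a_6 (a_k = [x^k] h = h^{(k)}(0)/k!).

L = (4 - 16·x + 16·x^2) + (-4 + 8·x - 16·x^2)·Dx + (1 + 4·x^2)·Dx^2  (order 2).
h: a_k = 0, 6, 12, 4, -8, 36/5, 88/3, …
ICs: h(0) = 0, h′(0) = 6.

f: a_k = -1, -2, -2, -4/3, -2/3, -4/15, -4/45, …
g: a_k = 0, -6, 0, 8, 0, -96/5, 0, …
h₀=f·g: eliminate ⇒ L₀, order ≤ 1·2.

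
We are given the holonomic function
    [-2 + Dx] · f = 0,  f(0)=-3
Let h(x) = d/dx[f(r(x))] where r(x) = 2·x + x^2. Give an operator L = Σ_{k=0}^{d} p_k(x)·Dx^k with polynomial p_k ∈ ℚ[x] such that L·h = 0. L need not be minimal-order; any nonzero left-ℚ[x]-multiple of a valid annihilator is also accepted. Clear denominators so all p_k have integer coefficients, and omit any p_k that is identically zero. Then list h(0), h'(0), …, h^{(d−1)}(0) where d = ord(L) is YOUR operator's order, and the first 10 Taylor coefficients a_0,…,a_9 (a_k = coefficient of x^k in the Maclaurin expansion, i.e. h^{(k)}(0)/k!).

L = (5 + 8·x + 4·x^2) + (-1 - x)·Dx  (order 1).
h: a_k = -12, -60, -168, -344, -568, -3992/5, -2960/3, -115088/105, -116744/105, -140696/135, …
ICs: h(0) = -12.

f: a_k = -3, -6, -6, -4, -2, -4/5, -4/15, -8/105, -2/105, -4/945, …
Substitute x→r, Dx→(1/r')Dx; clear ⇒ L₀.
Differentiate: ansatz ord ≤ ord L₀ ⇒ L.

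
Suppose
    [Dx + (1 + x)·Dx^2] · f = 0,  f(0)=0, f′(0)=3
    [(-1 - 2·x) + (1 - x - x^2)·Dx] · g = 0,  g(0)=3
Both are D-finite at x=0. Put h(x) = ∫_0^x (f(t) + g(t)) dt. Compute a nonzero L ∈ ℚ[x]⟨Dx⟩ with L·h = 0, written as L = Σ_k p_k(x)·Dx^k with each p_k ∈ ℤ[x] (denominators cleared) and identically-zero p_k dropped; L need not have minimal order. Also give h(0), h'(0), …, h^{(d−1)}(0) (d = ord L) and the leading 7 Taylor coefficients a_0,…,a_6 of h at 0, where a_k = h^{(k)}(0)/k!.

f: a_k = 0, 3, -3/2, 1, -3/4, 3/5, -1/2, …
g: a_k = 3, 3, 6, 9, 15, 24, 39, …
L₀ := lclm(L_f,L_g); ord L₀ ≤ 2+1.
Integrate: L := L₀·Dx.
L = (-26 - 70·x - 76·x^2 - 36·x^3 - 12·x^4)·Dx^2 + (-16 - 84·x - 160·x^2 - 144·x^3 - 74·x^4 - 20·x^5)·Dx^3 + (5 + 11·x - x^2 - 23·x^3 - 29·x^4 - 17·x^5 - 4·x^6)·Dx^4  (order 4).
h: a_k = 0, 3, 3, 3/2, 5/2, 57/20, 41/10, …
ICs: h(0) = 0, h′(0) = 3, h′′(0) = 6, h′′′(0) = 9.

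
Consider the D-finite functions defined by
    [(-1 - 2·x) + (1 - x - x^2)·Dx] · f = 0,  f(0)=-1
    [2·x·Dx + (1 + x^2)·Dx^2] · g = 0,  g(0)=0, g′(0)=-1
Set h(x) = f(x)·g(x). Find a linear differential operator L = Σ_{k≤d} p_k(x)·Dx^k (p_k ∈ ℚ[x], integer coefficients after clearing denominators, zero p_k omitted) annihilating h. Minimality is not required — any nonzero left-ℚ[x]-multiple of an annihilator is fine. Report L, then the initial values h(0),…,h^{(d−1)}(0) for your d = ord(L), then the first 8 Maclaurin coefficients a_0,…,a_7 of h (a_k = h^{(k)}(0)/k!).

L = (2 + 2·x + 6·x^2) + (2 + 2·x + 4·x^2 + 6·x^3)·Dx + (-1 + x + x^3 + x^4)·Dx^2  (order 2).
h: a_k = 0, 1, 1, 5/3, 8/3, 68/15, 36/5, 1217/105, …
ICs: h(0) = 0, h′(0) = 1.

f: a_k = -1, -1, -2, -3, -5, -8, -13, -21, …
g: a_k = 0, -1, 0, 1/3, 0, -1/5, 0, 1/7, …
h₀=f·g: eliminate ⇒ L₀, order ≤ 1·2.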